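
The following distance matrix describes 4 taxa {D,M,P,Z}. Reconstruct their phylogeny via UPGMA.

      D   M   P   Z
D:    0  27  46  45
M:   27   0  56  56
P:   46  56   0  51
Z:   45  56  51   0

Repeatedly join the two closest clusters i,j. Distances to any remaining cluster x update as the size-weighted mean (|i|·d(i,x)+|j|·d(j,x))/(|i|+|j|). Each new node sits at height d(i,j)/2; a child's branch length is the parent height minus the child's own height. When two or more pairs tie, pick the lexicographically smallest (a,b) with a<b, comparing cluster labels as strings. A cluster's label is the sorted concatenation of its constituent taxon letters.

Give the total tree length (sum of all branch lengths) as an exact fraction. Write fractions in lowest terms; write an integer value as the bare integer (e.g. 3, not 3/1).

359/4

1. join D+M (d=27) ⇒ DM; edges |D|=27/2, |M|=27/2
  updated: d(DM,P)=51, d(DM,Z)=101/2
2. join DM+Z (d=101/2) ⇒ DMZ; edges |DM|=47/4, |Z|=101/4
  updated: d(DMZ,P)=51
3. join DMZ+P (d=51) ⇒ DMPZ; edges |DMZ|=1/4, |P|=51/2
final tree: (((D:27/2,M:27/2):47/4,Z:101/4):1/4,P:51/2)
total length: 359/4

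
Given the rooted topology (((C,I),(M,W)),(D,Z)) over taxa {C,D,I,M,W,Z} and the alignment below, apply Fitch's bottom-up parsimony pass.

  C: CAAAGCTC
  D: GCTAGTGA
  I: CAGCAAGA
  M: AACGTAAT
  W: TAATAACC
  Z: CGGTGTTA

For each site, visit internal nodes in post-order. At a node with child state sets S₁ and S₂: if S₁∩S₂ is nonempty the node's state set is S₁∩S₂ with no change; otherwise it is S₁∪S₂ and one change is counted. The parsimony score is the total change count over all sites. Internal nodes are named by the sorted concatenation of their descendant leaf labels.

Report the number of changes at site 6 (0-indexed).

4

site 0, node CI: C={C} ∩ I={C} → {C} (+0)
site 0, node MW: M={A} ∪ W={T} → {A,T} (+1)
site 0, node CIMW: CI={C} ∪ MW={A,T} → {A,C,T} (+1)
site 0, node DZ: D={G} ∪ Z={C} → {C,G} (+1)
site 0, node CDIMWZ: CIMW={A,C,T} ∩ DZ={C,G} → {C} (+0)
site 1, node CI: C={A} ∩ I={A} → {A} (+0)
site 1, node MW: M={A} ∩ W={A} → {A} (+0)
site 1, node CIMW: CI={A} ∩ MW={A} → {A} (+0)
site 1, node DZ: D={C} ∪ Z={G} → {C,G} (+1)
site 1, node CDIMWZ: CIMW={A} ∪ DZ={C,G} → {A,C,G} (+1)
site 2, node CI: C={A} ∪ I={G} → {A,G} (+1)
site 2, node MW: M={C} ∪ W={A} → {A,C} (+1)
site 2, node CIMW: CI={A,G} ∩ MW={A,C} → {A} (+0)
site 2, node DZ: D={T} ∪ Z={G} → {G,T} (+1)
site 2, node CDIMWZ: CIMW={A} ∪ DZ={G,T} → {A,G,T} (+1)
site 3, node CI: C={A} ∪ I={C} → {A,C} (+1)
site 3, node MW: M={G} ∪ W={T} → {G,T} (+1)
site 3, node CIMW: CI={A,C} ∪ MW={G,T} → {A,C,G,T} (+1)
site 3, node DZ: D={A} ∪ Z={T} → {A,T} (+1)
site 3, node CDIMWZ: CIMW={A,C,G,T} ∩ DZ={A,T} → {A,T} (+0)
site 4, node CI: C={G} ∪ I={A} → {A,G} (+1)
site 4, node MW: M={T} ∪ W={A} → {A,T} (+1)
site 4, node CIMW: CI={A,G} ∩ MW={A,T} → {A} (+0)
site 4, node DZ: D={G} ∩ Z={G} → {G} (+0)
site 4, node CDIMWZ: CIMW={A} ∪ DZ={G} → {A,G} (+1)
site 5, node CI: C={C} ∪ I={A} → {A,C} (+1)
site 5, node MW: M={A} ∩ W={A} → {A} (+0)
site 5, node CIMW: CI={A,C} ∩ MW={A} → {A} (+0)
site 5, node DZ: D={T} ∩ Z={T} → {T} (+0)
site 5, node CDIMWZ: CIMW={A} ∪ DZ={T} → {A,T} (+1)
site 6, node CI: C={T} ∪ I={G} → {G,T} (+1)
site 6, node MW: M={A} ∪ W={C} → {A,C} (+1)
site 6, node CIMW: CI={G,T} ∪ MW={A,C} → {A,C,G,T} (+1)
site 6, node DZ: D={G} ∪ Z={T} → {G,T} (+1)
site 6, node CDIMWZ: CIMW={A,C,G,T} ∩ DZ={G,T} → {G,T} (+0)
site 7, node CI: C={C} ∪ I={A} → {A,C} (+1)
site 7, node MW: M={T} ∪ W={C} → {C,T} (+1)
site 7, node CIMW: CI={A,C} ∩ MW={C,T} → {C} (+0)
site 7, node DZ: D={A} ∩ Z={A} → {A} (+0)
site 7, node CDIMWZ: CIMW={C} ∪ DZ={A} → {A,C} (+1)
per-site changes: [3, 2, 4, 4, 3, 2, 4, 3]; total = 25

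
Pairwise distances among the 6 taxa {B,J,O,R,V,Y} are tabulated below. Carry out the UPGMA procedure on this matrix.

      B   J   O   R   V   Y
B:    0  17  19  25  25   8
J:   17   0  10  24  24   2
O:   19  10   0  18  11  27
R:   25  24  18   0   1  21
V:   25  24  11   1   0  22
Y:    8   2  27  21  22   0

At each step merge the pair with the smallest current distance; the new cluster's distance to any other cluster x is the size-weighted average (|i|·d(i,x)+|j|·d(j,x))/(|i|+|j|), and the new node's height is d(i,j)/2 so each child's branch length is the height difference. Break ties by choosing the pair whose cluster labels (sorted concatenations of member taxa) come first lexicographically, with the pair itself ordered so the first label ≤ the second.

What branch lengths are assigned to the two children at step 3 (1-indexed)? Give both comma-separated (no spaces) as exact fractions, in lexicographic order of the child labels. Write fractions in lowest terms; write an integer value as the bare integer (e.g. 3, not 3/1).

25/4,21/4

iteration 1: select R,V (d=1); attach at lengths (1/2, 1/2); label the merged cluster RV
  updated: d(B,RV)=25, d(J,RV)=24, d(O,RV)=29/2, d(RV,Y)=43/2
iteration 2: select J,Y (d=2); attach at lengths (1, 1); label the merged cluster JY
  updated: d(B,JY)=25/2, d(JY,O)=37/2, d(JY,RV)=91/4
iteration 3: select B,JY (d=25/2); attach at lengths (25/4, 21/4); label the merged cluster BJY
  updated: d(BJY,O)=56/3, d(BJY,RV)=47/2
iteration 4: select O,RV (d=29/2); attach at lengths (29/4, 27/4); label the merged cluster ORV
  updated: d(BJY,ORV)=197/9
iteration 5: select BJY,ORV (d=197/9); attach at lengths (169/36, 133/36); label the merged cluster BJORVY
final tree: ((B:25/4,(J:1,Y:1):21/4):169/36,(O:29/4,(R:1/2,V:1/2):27/4):133/36)
total length: 332/9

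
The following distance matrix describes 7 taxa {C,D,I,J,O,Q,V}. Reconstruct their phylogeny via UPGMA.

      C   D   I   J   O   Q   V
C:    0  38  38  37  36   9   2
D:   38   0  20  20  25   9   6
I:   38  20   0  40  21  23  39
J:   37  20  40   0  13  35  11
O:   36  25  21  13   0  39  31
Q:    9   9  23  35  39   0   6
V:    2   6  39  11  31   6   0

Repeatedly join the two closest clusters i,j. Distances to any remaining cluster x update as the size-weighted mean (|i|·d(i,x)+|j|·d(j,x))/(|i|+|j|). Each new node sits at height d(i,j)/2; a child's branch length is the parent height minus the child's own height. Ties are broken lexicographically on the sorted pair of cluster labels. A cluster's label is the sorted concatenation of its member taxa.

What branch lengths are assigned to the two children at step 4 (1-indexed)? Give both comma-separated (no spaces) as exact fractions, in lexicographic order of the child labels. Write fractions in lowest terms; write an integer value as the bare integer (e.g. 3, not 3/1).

61/12,53/6

1. join C+V (d=2) ⇒ CV; edges |C|=1, |V|=1
  updated: d(CV,D)=22, d(CV,I)=77/2, d(CV,J)=24, d(CV,O)=67/2, d(CV,Q)=15/2
2. join CV+Q (d=15/2) ⇒ CQV; edges |CV|=11/4, |Q|=15/4
  updated: d(CQV,D)=53/3, d(CQV,I)=100/3, d(CQV,J)=83/3, d(CQV,O)=106/3
3. join J+O (d=13) ⇒ JO; edges |J|=13/2, |O|=13/2
  updated: d(CQV,JO)=63/2, d(D,JO)=45/2, d(I,JO)=61/2
4. join CQV+D (d=53/3) ⇒ CDQV; edges |CQV|=61/12, |D|=53/6
  updated: d(CDQV,I)=30, d(CDQV,JO)=117/4
5. join CDQV+JO (d=117/4) ⇒ CDJOQV; edges |CDQV|=139/24, |JO|=65/8
  updated: d(CDJOQV,I)=181/6
6. join CDJOQV+I (d=181/6) ⇒ CDIJOQV; edges |CDJOQV|=11/24, |I|=181/12
final tree: (((((C:1,V:1):11/4,Q:15/4):61/12,D:53/6):139/24,(J:13/2,O:13/2):65/8):11/24,I:181/12)
total length: 519/8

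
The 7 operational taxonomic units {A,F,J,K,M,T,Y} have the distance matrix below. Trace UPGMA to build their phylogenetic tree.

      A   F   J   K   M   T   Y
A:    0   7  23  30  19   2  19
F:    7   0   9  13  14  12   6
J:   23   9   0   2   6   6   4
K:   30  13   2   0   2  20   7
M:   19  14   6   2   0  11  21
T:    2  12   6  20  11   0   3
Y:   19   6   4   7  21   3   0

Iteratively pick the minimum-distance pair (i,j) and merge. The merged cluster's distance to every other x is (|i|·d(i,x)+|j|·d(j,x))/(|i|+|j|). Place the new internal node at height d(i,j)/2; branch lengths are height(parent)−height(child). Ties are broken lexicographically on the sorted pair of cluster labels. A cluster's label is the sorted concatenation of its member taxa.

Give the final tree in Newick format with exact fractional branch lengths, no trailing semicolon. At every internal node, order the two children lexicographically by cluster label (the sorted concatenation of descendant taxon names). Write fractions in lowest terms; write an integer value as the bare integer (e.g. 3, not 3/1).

step 1: merge (A,T) at d=2; branch lengths A→1, T→1; new cluster AT
  updated: d(AT,F)=19/2, d(AT,J)=29/2, d(AT,K)=25, d(AT,M)=15, d(AT,Y)=11
step 2: merge (J,K) at d=2; branch lengths J→1, K→1; new cluster JK
  updated: d(AT,JK)=79/4, d(F,JK)=11, d(JK,M)=4, d(JK,Y)=11/2
step 3: merge (JK,M) at d=4; branch lengths JK→1, M→2; new cluster JKM
  updated: d(AT,JKM)=109/6, d(F,JKM)=12, d(JKM,Y)=32/3
step 4: merge (F,Y) at d=6; branch lengths F→3, Y→3; new cluster FY
  updated: d(AT,FY)=41/4, d(FY,JKM)=34/3
step 5: merge (AT,FY) at d=41/4; branch lengths AT→33/8, FY→17/8; new cluster AFTY
  updated: d(AFTY,JKM)=59/4
step 6: merge (AFTY,JKM) at d=59/4; branch lengths AFTY→9/4, JKM→43/8; new cluster AFJKMTY
final tree: (((A:1,T:1):33/8,(F:3,Y:3):17/8):9/4,((J:1,K:1):1,M:2):43/8)
total length: 215/8

(((A:1,T:1):33/8,(F:3,Y:3):17/8):9/4,((J:1,K:1):1,M:2):43/8)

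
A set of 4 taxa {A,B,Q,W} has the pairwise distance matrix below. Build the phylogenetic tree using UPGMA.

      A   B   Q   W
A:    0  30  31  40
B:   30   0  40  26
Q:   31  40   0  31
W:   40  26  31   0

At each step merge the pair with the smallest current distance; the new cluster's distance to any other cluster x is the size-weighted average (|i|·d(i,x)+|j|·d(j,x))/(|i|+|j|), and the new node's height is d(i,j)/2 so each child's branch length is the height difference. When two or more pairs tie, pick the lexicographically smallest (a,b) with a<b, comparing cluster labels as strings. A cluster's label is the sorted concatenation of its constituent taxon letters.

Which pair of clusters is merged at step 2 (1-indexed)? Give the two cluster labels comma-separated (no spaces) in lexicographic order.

1. join B+W (d=26) ⇒ BW; edges |B|=13, |W|=13
  updated: d(A,BW)=35, d(BW,Q)=71/2
2. join A+Q (d=31) ⇒ AQ; edges |A|=31/2, |Q|=31/2
  updated: d(AQ,BW)=141/4
3. join AQ+BW (d=141/4) ⇒ ABQW; edges |AQ|=17/8, |BW|=37/8
final tree: ((A:31/2,Q:31/2):17/8,(B:13,W:13):37/8)
total length: 255/4

A,Q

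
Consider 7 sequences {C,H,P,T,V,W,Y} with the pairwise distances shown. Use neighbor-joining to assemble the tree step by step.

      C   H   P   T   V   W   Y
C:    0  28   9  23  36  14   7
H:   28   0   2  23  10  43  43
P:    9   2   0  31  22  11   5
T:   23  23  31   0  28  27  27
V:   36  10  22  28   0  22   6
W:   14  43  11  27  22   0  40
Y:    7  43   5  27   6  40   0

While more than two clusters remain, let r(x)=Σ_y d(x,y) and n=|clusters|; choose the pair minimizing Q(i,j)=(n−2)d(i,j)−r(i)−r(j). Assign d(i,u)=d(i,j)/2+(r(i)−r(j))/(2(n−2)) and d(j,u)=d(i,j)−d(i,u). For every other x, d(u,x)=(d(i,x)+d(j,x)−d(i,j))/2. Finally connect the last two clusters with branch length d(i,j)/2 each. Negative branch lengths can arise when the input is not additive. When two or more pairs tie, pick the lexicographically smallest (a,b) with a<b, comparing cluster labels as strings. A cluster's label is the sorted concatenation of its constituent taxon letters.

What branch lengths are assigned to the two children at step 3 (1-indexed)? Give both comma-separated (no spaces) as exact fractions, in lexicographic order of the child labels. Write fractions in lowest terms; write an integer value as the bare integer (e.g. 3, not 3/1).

step 1: merge (H,V) at d=10, Q=-223; branch lengths H→15/2, V→5/2; new cluster HV
  updated: d(C,HV)=27, d(HV,P)=7, d(HV,T)=41/2, d(HV,W)=55/2, d(HV,Y)=39/2
step 2: merge (C,Y) at d=7, Q=-301/2; branch lengths C→19/16, Y→93/16; new cluster CY
  updated: d(CY,HV)=79/4, d(CY,P)=7/2, d(CY,T)=43/2, d(CY,W)=47/2
step 3: merge (HV,T) at d=41/2, Q=-453/4; branch lengths HV→145/24, T→347/24; new cluster HTV
  updated: d(CY,HTV)=83/8, d(HTV,P)=35/4, d(HTV,W)=17
step 4: merge (CY,P) at d=7/2, Q=-429/8; branch lengths CY→169/32, P→-57/32; new cluster CPY
  updated: d(CPY,HTV)=125/16, d(CPY,W)=31/2
step 5: merge (CPY,HTV) at d=125/16, Q=-645/16; branch lengths CPY→101/32, HTV→149/32; new cluster CHPTVY
  updated: d(CHPTVY,W)=395/32
step 6: merge (CHPTVY,W) at d=395/32; branch lengths CHPTVY→395/64, W→395/64; new cluster CHPTVWY
final tree: ((((C:19/16,Y:93/16):169/32,P:-57/32):101/32,((H:15/2,V:5/2):145/24,T:347/24):149/32):395/64,W:395/64)
total length: 1957/32

145/24,347/24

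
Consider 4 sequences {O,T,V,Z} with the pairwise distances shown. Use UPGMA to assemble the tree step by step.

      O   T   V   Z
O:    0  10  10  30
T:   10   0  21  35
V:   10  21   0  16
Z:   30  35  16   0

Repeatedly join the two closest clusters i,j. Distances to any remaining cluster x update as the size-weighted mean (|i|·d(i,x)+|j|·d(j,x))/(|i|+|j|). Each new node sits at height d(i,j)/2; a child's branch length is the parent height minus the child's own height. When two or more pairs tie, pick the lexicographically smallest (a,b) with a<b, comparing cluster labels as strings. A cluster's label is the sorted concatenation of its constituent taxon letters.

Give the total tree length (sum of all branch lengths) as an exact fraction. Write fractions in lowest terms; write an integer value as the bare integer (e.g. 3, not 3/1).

step 1: merge (O,T) at d=10; branch lengths O→5, T→5; new cluster OT
  updated: d(OT,V)=31/2, d(OT,Z)=65/2
step 2: merge (OT,V) at d=31/2; branch lengths OT→11/4, V→31/4; new cluster OTV
  updated: d(OTV,Z)=27
step 3: merge (OTV,Z) at d=27; branch lengths OTV→23/4, Z→27/2; new cluster OTVZ
final tree: (((O:5,T:5):11/4,V:31/4):23/4,Z:27/2)
total length: 159/4

159/4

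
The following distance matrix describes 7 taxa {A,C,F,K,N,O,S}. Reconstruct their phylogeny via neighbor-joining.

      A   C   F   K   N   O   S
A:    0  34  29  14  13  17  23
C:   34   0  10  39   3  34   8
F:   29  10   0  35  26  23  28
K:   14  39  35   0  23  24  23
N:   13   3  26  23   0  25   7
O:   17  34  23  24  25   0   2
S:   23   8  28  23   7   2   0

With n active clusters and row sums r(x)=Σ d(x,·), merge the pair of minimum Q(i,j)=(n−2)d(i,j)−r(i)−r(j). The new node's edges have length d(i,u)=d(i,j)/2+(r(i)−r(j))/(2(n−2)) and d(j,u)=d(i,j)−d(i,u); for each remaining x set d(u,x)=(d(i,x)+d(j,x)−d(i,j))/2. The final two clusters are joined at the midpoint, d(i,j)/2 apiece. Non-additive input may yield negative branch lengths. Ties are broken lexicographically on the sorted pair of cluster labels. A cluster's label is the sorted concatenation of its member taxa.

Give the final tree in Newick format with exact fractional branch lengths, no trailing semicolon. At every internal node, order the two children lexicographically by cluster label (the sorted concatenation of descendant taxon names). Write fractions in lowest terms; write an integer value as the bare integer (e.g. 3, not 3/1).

iteration 1: select C,F (d=10, Q=-229); attach at lengths (27/10, 73/10); label the merged cluster CF
  updated: d(A,CF)=53/2, d(CF,K)=32, d(CF,N)=19/2, d(CF,O)=47/2, d(CF,S)=13
iteration 2: select A,K (d=14, Q=-307/2); attach at lengths (67/16, 157/16); label the merged cluster AK
  updated: d(AK,CF)=89/4, d(AK,N)=11, d(AK,O)=27/2, d(AK,S)=16
iteration 3: select O,S (d=2, Q=-96); attach at lengths (16/3, -10/3); label the merged cluster OS
  updated: d(AK,OS)=55/4, d(CF,OS)=69/4, d(N,OS)=15
iteration 4: select AK,OS (d=55/4, Q=-131/2); attach at lengths (57/8, 53/8); label the merged cluster AKOS
  updated: d(AKOS,CF)=103/8, d(AKOS,N)=49/8
iteration 5: select AKOS,CF (d=103/8, Q=-57/2); attach at lengths (19/4, 65/8); label the merged cluster ACFKOS
  updated: d(ACFKOS,N)=11/8
iteration 6: select ACFKOS,N (d=11/8); attach at lengths (11/16, 11/16); label the merged cluster ACFKNOS
final tree: ((((A:67/16,K:157/16):57/8,(O:16/3,S:-10/3):53/8):19/4,(C:27/10,F:73/10):65/8):11/16,N:11/16)
total length: 54

((((A:67/16,K:157/16):57/8,(O:16/3,S:-10/3):53/8):19/4,(C:27/10,F:73/10):65/8):11/16,N:11/16)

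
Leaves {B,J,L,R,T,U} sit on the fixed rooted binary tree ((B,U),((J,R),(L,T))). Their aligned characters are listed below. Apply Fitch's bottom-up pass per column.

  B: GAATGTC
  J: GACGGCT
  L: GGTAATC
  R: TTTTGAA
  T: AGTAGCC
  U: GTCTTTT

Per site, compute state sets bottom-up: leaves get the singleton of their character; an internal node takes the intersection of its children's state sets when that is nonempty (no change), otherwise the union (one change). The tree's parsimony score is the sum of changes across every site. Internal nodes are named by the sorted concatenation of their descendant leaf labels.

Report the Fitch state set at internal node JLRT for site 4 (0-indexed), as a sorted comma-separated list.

G

BU@0: {G} ∩ {G} = {G} (intersection, +0)
JR@0: {G} ∪ {T} = {G,T} (union, +1)
LT@0: {G} ∪ {A} = {A,G} (union, +1)
JLRT@0: {G,T} ∩ {A,G} = {G} (intersection, +0)
BJLRTU@0: {G} ∩ {G} = {G} (intersection, +0)
BU@1: {A} ∪ {T} = {A,T} (union, +1)
JR@1: {A} ∪ {T} = {A,T} (union, +1)
LT@1: {G} ∩ {G} = {G} (intersection, +0)
JLRT@1: {A,T} ∪ {G} = {A,G,T} (union, +1)
BJLRTU@1: {A,T} ∩ {A,G,T} = {A,T} (intersection, +0)
BU@2: {A} ∪ {C} = {A,C} (union, +1)
JR@2: {C} ∪ {T} = {C,T} (union, +1)
LT@2: {T} ∩ {T} = {T} (intersection, +0)
JLRT@2: {C,T} ∩ {T} = {T} (intersection, +0)
BJLRTU@2: {A,C} ∪ {T} = {A,C,T} (union, +1)
BU@3: {T} ∩ {T} = {T} (intersection, +0)
JR@3: {G} ∪ {T} = {G,T} (union, +1)
LT@3: {A} ∩ {A} = {A} (intersection, +0)
JLRT@3: {G,T} ∪ {A} = {A,G,T} (union, +1)
BJLRTU@3: {T} ∩ {A,G,T} = {T} (intersection, +0)
BU@4: {G} ∪ {T} = {G,T} (union, +1)
JR@4: {G} ∩ {G} = {G} (intersection, +0)
LT@4: {A} ∪ {G} = {A,G} (union, +1)
JLRT@4: {G} ∩ {A,G} = {G} (intersection, +0)
BJLRTU@4: {G,T} ∩ {G} = {G} (intersection, +0)
BU@5: {T} ∩ {T} = {T} (intersection, +0)
JR@5: {C} ∪ {A} = {A,C} (union, +1)
LT@5: {T} ∪ {C} = {C,T} (union, +1)
JLRT@5: {A,C} ∩ {C,T} = {C} (intersection, +0)
BJLRTU@5: {T} ∪ {C} = {C,T} (union, +1)
BU@6: {C} ∪ {T} = {C,T} (union, +1)
JR@6: {T} ∪ {A} = {A,T} (union, +1)
LT@6: {C} ∩ {C} = {C} (intersection, +0)
JLRT@6: {A,T} ∪ {C} = {A,C,T} (union, +1)
BJLRTU@6: {C,T} ∩ {A,C,T} = {C,T} (intersection, +0)
per-site changes: [2, 3, 3, 2, 2, 3, 3]; total = 18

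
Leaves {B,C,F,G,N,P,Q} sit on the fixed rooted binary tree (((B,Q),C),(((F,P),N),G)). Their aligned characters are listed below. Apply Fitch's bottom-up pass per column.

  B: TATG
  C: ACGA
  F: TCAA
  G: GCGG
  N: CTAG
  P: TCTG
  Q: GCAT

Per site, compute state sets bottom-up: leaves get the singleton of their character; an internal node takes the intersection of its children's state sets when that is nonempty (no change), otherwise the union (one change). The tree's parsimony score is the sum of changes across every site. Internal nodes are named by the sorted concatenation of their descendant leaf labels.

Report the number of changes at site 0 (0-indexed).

[col 0] BQ: children B:{T}, Q:{G} ∪→ {G,T}; cost 1
[col 0] BCQ: children BQ:{G,T}, C:{A} ∪→ {A,G,T}; cost 1
[col 0] FP: children F:{T}, P:{T} ∩→ {T}; cost 0
[col 0] FNP: children FP:{T}, N:{C} ∪→ {C,T}; cost 1
[col 0] FGNP: children FNP:{C,T}, G:{G} ∪→ {C,G,T}; cost 1
[col 0] BCFGNPQ: children BCQ:{A,G,T}, FGNP:{C,G,T} ∩→ {G,T}; cost 0
[col 1] BQ: children B:{A}, Q:{C} ∪→ {A,C}; cost 1
[col 1] BCQ: children BQ:{A,C}, C:{C} ∩→ {C}; cost 0
[col 1] FP: children F:{C}, P:{C} ∩→ {C}; cost 0
[col 1] FNP: children FP:{C}, N:{T} ∪→ {C,T}; cost 1
[col 1] FGNP: children FNP:{C,T}, G:{C} ∩→ {C}; cost 0
[col 1] BCFGNPQ: children BCQ:{C}, FGNP:{C} ∩→ {C}; cost 0
[col 2] BQ: children B:{T}, Q:{A} ∪→ {A,T}; cost 1
[col 2] BCQ: children BQ:{A,T}, C:{G} ∪→ {A,G,T}; cost 1
[col 2] FP: children F:{A}, P:{T} ∪→ {A,T}; cost 1
[col 2] FNP: children FP:{A,T}, N:{A} ∩→ {A}; cost 0
[col 2] FGNP: children FNP:{A}, G:{G} ∪→ {A,G}; cost 1
[col 2] BCFGNPQ: children BCQ:{A,G,T}, FGNP:{A,G} ∩→ {A,G}; cost 0
[col 3] BQ: children B:{G}, Q:{T} ∪→ {G,T}; cost 1
[col 3] BCQ: children BQ:{G,T}, C:{A} ∪→ {A,G,T}; cost 1
[col 3] FP: children F:{A}, P:{G} ∪→ {A,G}; cost 1
[col 3] FNP: children FP:{A,G}, N:{G} ∩→ {G}; cost 0
[col 3] FGNP: children FNP:{G}, G:{G} ∩→ {G}; cost 0
[col 3] BCFGNPQ: children BCQ:{A,G,T}, FGNP:{G} ∩→ {G}; cost 0
per-site changes: [4, 2, 4, 3]; total = 13

4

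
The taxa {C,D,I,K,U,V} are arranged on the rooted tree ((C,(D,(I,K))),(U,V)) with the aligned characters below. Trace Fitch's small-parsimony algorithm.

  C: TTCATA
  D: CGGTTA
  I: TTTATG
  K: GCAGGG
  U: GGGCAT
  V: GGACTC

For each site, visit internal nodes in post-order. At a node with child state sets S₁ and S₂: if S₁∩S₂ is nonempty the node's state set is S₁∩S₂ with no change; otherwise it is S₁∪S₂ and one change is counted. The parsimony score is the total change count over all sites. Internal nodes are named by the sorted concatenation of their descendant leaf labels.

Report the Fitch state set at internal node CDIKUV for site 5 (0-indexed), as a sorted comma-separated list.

[col 0] IK: children I:{T}, K:{G} ∪→ {G,T}; cost 1
[col 0] DIK: children D:{C}, IK:{G,T} ∪→ {C,G,T}; cost 1
[col 0] CDIK: children C:{T}, DIK:{C,G,T} ∩→ {T}; cost 0
[col 0] UV: children U:{G}, V:{G} ∩→ {G}; cost 0
[col 0] CDIKUV: children CDIK:{T}, UV:{G} ∪→ {G,T}; cost 1
[col 1] IK: children I:{T}, K:{C} ∪→ {C,T}; cost 1
[col 1] DIK: children D:{G}, IK:{C,T} ∪→ {C,G,T}; cost 1
[col 1] CDIK: children C:{T}, DIK:{C,G,T} ∩→ {T}; cost 0
[col 1] UV: children U:{G}, V:{G} ∩→ {G}; cost 0
[col 1] CDIKUV: children CDIK:{T}, UV:{G} ∪→ {G,T}; cost 1
[col 2] IK: children I:{T}, K:{A} ∪→ {A,T}; cost 1
[col 2] DIK: children D:{G}, IK:{A,T} ∪→ {A,G,T}; cost 1
[col 2] CDIK: children C:{C}, DIK:{A,G,T} ∪→ {A,C,G,T}; cost 1
[col 2] UV: children U:{G}, V:{A} ∪→ {A,G}; cost 1
[col 2] CDIKUV: children CDIK:{A,C,G,T}, UV:{A,G} ∩→ {A,G}; cost 0
[col 3] IK: children I:{A}, K:{G} ∪→ {A,G}; cost 1
[col 3] DIK: children D:{T}, IK:{A,G} ∪→ {A,G,T}; cost 1
[col 3] CDIK: children C:{A}, DIK:{A,G,T} ∩→ {A}; cost 0
[col 3] UV: children U:{C}, V:{C} ∩→ {C}; cost 0
[col 3] CDIKUV: children CDIK:{A}, UV:{C} ∪→ {A,C}; cost 1
[col 4] IK: children I:{T}, K:{G} ∪→ {G,T}; cost 1
[col 4] DIK: children D:{T}, IK:{G,T} ∩→ {T}; cost 0
[col 4] CDIK: children C:{T}, DIK:{T} ∩→ {T}; cost 0
[col 4] UV: children U:{A}, V:{T} ∪→ {A,T}; cost 1
[col 4] CDIKUV: children CDIK:{T}, UV:{A,T} ∩→ {T}; cost 0
[col 5] IK: children I:{G}, K:{G} ∩→ {G}; cost 0
[col 5] DIK: children D:{A}, IK:{G} ∪→ {A,G}; cost 1
[col 5] CDIK: children C:{A}, DIK:{A,G} ∩→ {A}; cost 0
[col 5] UV: children U:{T}, V:{C} ∪→ {C,T}; cost 1
[col 5] CDIKUV: children CDIK:{A}, UV:{C,T} ∪→ {A,C,T}; cost 1
per-site changes: [3, 3, 4, 3, 2, 3]; total = 18

A,C,T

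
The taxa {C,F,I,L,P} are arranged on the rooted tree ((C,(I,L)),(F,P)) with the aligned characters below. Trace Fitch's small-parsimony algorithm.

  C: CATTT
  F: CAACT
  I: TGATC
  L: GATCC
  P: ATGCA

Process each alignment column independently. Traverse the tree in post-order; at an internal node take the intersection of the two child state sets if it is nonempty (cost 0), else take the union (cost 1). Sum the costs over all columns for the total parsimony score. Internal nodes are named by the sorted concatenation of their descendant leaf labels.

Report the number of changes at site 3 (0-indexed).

IL@0: {T} ∪ {G} = {G,T} (union, +1)
CIL@0: {C} ∪ {G,T} = {C,G,T} (union, +1)
FP@0: {C} ∪ {A} = {A,C} (union, +1)
CFILP@0: {C,G,T} ∩ {A,C} = {C} (intersection, +0)
IL@1: {G} ∪ {A} = {A,G} (union, +1)
CIL@1: {A} ∩ {A,G} = {A} (intersection, +0)
FP@1: {A} ∪ {T} = {A,T} (union, +1)
CFILP@1: {A} ∩ {A,T} = {A} (intersection, +0)
IL@2: {A} ∪ {T} = {A,T} (union, +1)
CIL@2: {T} ∩ {A,T} = {T} (intersection, +0)
FP@2: {A} ∪ {G} = {A,G} (union, +1)
CFILP@2: {T} ∪ {A,G} = {A,G,T} (union, +1)
IL@3: {T} ∪ {C} = {C,T} (union, +1)
CIL@3: {T} ∩ {C,T} = {T} (intersection, +0)
FP@3: {C} ∩ {C} = {C} (intersection, +0)
CFILP@3: {T} ∪ {C} = {C,T} (union, +1)
IL@4: {C} ∩ {C} = {C} (intersection, +0)
CIL@4: {T} ∪ {C} = {C,T} (union, +1)
FP@4: {T} ∪ {A} = {A,T} (union, +1)
CFILP@4: {C,T} ∩ {A,T} = {T} (intersection, +0)
per-site changes: [3, 2, 3, 2, 2]; total = 12

2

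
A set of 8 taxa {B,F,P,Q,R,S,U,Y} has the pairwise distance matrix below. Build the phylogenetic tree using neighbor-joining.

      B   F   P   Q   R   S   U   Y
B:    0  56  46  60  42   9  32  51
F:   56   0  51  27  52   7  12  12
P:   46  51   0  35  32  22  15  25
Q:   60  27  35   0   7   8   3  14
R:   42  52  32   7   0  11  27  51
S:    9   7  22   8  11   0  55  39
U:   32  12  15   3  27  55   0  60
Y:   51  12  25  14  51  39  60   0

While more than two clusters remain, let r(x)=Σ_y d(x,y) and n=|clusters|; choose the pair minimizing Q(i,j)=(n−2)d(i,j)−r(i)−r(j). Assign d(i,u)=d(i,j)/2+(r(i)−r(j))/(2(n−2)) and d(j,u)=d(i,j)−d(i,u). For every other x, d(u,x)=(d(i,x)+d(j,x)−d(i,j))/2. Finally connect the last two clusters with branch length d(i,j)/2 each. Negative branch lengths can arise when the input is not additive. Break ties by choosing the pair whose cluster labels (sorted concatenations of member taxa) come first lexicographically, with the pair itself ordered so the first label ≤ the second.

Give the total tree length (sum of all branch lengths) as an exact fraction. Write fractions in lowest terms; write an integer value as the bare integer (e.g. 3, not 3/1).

step 1: merge (F,Y) at d=12, Q=-397; branch lengths F→37/12, Y→107/12; new cluster FY
  updated: d(B,FY)=95/2, d(FY,P)=32, d(FY,Q)=29/2, d(FY,R)=91/2, d(FY,S)=17, d(FY,U)=30
step 2: merge (B,S) at d=9, Q=-627/2; branch lengths B→319/20, S→-139/20; new cluster BS
  updated: d(BS,FY)=111/4, d(BS,P)=59/2, d(BS,Q)=59/2, d(BS,R)=22, d(BS,U)=39
step 3: merge (P,U) at d=15, Q=-395/2; branch lengths P→179/16, U→61/16; new cluster PU
  updated: d(BS,PU)=107/4, d(FY,PU)=47/2, d(PU,Q)=23/2, d(PU,R)=22
step 4: merge (Q,R) at d=7, Q=-138; branch lengths Q→-13/6, R→55/6; new cluster QR
  updated: d(BS,QR)=89/4, d(FY,QR)=53/2, d(PU,QR)=53/4
step 5: merge (BS,FY) at d=111/4, Q=-99; branch lengths BS→109/8, FY→113/8; new cluster BFSY
  updated: d(BFSY,PU)=45/4, d(BFSY,QR)=21/2
step 6: merge (BFSY,PU) at d=45/4, Q=-35; branch lengths BFSY→17/4, PU→7; new cluster BFPSUY
  updated: d(BFPSUY,QR)=25/4
step 7: merge (BFPSUY,QR) at d=25/4; branch lengths BFPSUY→25/8, QR→25/8; new cluster BFPQRSUY
final tree: ((((B:319/20,S:-139/20):109/8,(F:37/12,Y:107/12):113/8):17/4,(P:179/16,U:61/16):7):25/8,(Q:-13/6,R:55/6):25/8)
total length: 353/4

353/4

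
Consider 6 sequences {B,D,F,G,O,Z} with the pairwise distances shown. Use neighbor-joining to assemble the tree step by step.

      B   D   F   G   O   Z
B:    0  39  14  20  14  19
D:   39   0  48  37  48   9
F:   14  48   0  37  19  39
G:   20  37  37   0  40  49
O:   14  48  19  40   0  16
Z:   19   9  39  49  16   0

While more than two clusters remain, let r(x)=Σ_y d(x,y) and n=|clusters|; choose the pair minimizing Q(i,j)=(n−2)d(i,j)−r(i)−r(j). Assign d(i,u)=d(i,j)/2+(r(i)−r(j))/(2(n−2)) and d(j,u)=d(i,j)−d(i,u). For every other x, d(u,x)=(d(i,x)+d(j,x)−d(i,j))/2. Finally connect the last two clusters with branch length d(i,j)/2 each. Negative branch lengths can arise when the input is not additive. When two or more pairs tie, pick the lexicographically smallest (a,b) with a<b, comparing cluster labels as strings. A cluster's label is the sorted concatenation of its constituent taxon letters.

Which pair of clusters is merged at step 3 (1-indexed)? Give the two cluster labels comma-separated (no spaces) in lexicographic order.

B,FO

iteration 1: select D,Z (d=9, Q=-277); attach at lengths (85/8, -13/8); label the merged cluster DZ
  updated: d(B,DZ)=49/2, d(DZ,F)=39, d(DZ,G)=77/2, d(DZ,O)=55/2
iteration 2: select F,O (d=19, Q=-305/2); attach at lengths (131/12, 97/12); label the merged cluster FO
  updated: d(B,FO)=9/2, d(DZ,FO)=95/4, d(FO,G)=29
iteration 3: select B,FO (d=9/2, Q=-389/4); attach at lengths (3/16, 69/16); label the merged cluster BFO
  updated: d(BFO,DZ)=175/8, d(BFO,G)=89/4
iteration 4: select BFO,DZ (d=175/8, Q=-661/8); attach at lengths (45/16, 305/16); label the merged cluster BDFOZ
  updated: d(BDFOZ,G)=311/16
iteration 5: select BDFOZ,G (d=311/16); attach at lengths (311/32, 311/32); label the merged cluster BDFGOZ
final tree: (((B:3/16,(F:131/12,O:97/12):69/16):45/16,(D:85/8,Z:-13/8):305/16):311/32,G:311/32)
total length: 1181/16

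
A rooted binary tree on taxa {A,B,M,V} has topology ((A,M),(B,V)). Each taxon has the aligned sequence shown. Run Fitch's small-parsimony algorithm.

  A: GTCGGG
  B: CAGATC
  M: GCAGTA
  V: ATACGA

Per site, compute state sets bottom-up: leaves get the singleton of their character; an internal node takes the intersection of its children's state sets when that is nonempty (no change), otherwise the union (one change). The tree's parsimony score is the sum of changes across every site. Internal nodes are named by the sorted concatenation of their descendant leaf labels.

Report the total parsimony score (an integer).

[col 0] AM: children A:{G}, M:{G} ∩→ {G}; cost 0
[col 0] BV: children B:{C}, V:{A} ∪→ {A,C}; cost 1
[col 0] ABMV: children AM:{G}, BV:{A,C} ∪→ {A,C,G}; cost 1
[col 1] AM: children A:{T}, M:{C} ∪→ {C,T}; cost 1
[col 1] BV: children B:{A}, V:{T} ∪→ {A,T}; cost 1
[col 1] ABMV: children AM:{C,T}, BV:{A,T} ∩→ {T}; cost 0
[col 2] AM: children A:{C}, M:{A} ∪→ {A,C}; cost 1
[col 2] BV: children B:{G}, V:{A} ∪→ {A,G}; cost 1
[col 2] ABMV: children AM:{A,C}, BV:{A,G} ∩→ {A}; cost 0
[col 3] AM: children A:{G}, M:{G} ∩→ {G}; cost 0
[col 3] BV: children B:{A}, V:{C} ∪→ {A,C}; cost 1
[col 3] ABMV: children AM:{G}, BV:{A,C} ∪→ {A,C,G}; cost 1
[col 4] AM: children A:{G}, M:{T} ∪→ {G,T}; cost 1
[col 4] BV: children B:{T}, V:{G} ∪→ {G,T}; cost 1
[col 4] ABMV: children AM:{G,T}, BV:{G,T} ∩→ {G,T}; cost 0
[col 5] AM: children A:{G}, M:{A} ∪→ {A,G}; cost 1
[col 5] BV: children B:{C}, V:{A} ∪→ {A,C}; cost 1
[col 5] ABMV: children AM:{A,G}, BV:{A,C} ∩→ {A}; cost 0
per-site changes: [2, 2, 2, 2, 2, 2]; total = 12

12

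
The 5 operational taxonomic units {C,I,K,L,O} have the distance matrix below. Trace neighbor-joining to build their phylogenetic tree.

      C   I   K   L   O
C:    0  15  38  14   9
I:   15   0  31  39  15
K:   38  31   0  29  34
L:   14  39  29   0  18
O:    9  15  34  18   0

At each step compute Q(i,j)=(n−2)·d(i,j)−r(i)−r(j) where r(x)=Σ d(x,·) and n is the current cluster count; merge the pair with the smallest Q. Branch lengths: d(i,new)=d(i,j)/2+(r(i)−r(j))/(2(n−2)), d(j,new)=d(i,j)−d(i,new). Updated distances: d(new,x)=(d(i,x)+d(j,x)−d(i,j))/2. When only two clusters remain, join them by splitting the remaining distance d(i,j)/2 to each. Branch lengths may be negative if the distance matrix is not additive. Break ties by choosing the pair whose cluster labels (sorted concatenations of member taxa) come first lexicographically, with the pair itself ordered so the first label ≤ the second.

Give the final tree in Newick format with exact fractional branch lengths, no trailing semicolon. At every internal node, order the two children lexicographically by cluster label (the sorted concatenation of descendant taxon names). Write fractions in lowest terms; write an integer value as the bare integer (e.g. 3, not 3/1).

1. join K+L (d=29, Q=-145) ⇒ KL; edges |K|=119/6, |L|=55/6
  updated: d(C,KL)=23/2, d(I,KL)=41/2, d(KL,O)=23/2
2. join C+I (d=15, Q=-56) ⇒ CI; edges |C|=15/4, |I|=45/4
  updated: d(CI,KL)=17/2, d(CI,O)=9/2
3. join CI+KL (d=17/2, Q=-49/2) ⇒ CIKL; edges |CI|=3/4, |KL|=31/4
  updated: d(CIKL,O)=15/4
4. join CIKL+O (d=15/4) ⇒ CIKLO; edges |CIKL|=15/8, |O|=15/8
final tree: (((C:15/4,I:45/4):3/4,(K:119/6,L:55/6):31/4):15/8,O:15/8)
total length: 225/4

(((C:15/4,I:45/4):3/4,(K:119/6,L:55/6):31/4):15/8,O:15/8)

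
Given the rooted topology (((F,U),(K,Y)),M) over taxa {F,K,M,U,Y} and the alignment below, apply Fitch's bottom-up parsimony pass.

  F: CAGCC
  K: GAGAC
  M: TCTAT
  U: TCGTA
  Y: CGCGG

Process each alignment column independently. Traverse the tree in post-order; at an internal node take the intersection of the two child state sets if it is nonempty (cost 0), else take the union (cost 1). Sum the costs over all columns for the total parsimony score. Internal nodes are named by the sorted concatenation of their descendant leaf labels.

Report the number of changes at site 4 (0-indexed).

[col 0] FU: children F:{C}, U:{T} ∪→ {C,T}; cost 1
[col 0] KY: children K:{G}, Y:{C} ∪→ {C,G}; cost 1
[col 0] FKUY: children FU:{C,T}, KY:{C,G} ∩→ {C}; cost 0
[col 0] FKMUY: children FKUY:{C}, M:{T} ∪→ {C,T}; cost 1
[col 1] FU: children F:{A}, U:{C} ∪→ {A,C}; cost 1
[col 1] KY: children K:{A}, Y:{G} ∪→ {A,G}; cost 1
[col 1] FKUY: children FU:{A,C}, KY:{A,G} ∩→ {A}; cost 0
[col 1] FKMUY: children FKUY:{A}, M:{C} ∪→ {A,C}; cost 1
[col 2] FU: children F:{G}, U:{G} ∩→ {G}; cost 0
[col 2] KY: children K:{G}, Y:{C} ∪→ {C,G}; cost 1
[col 2] FKUY: children FU:{G}, KY:{C,G} ∩→ {G}; cost 0
[col 2] FKMUY: children FKUY:{G}, M:{T} ∪→ {G,T}; cost 1
[col 3] FU: children F:{C}, U:{T} ∪→ {C,T}; cost 1
[col 3] KY: children K:{A}, Y:{G} ∪→ {A,G}; cost 1
[col 3] FKUY: children FU:{C,T}, KY:{A,G} ∪→ {A,C,G,T}; cost 1
[col 3] FKMUY: children FKUY:{A,C,G,T}, M:{A} ∩→ {A}; cost 0
[col 4] FU: children F:{C}, U:{A} ∪→ {A,C}; cost 1
[col 4] KY: children K:{C}, Y:{G} ∪→ {C,G}; cost 1
[col 4] FKUY: children FU:{A,C}, KY:{C,G} ∩→ {C}; cost 0
[col 4] FKMUY: children FKUY:{C}, M:{T} ∪→ {C,T}; cost 1
per-site changes: [3, 3, 2, 3, 3]; total = 14

3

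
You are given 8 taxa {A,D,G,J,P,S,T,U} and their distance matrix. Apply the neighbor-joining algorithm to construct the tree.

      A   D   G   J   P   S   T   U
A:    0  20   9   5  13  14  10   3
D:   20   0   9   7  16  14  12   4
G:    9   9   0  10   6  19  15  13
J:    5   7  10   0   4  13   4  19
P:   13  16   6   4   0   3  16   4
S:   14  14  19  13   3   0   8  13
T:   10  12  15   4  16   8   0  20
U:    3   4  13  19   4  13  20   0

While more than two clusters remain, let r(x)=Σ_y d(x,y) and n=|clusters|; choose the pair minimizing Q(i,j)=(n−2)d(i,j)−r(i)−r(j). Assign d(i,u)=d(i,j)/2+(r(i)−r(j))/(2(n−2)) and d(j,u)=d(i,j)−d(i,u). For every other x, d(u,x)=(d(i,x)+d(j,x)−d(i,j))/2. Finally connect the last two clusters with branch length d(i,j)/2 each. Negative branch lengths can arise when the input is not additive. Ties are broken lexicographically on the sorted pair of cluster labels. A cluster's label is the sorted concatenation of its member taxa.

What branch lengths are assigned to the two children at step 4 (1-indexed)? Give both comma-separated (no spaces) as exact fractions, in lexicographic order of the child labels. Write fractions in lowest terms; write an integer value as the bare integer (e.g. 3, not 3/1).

iteration 1: select D,U (d=4, Q=-134); attach at lengths (5/2, 3/2); label the merged cluster DU
  updated: d(A,DU)=19/2, d(DU,G)=9, d(DU,J)=11, d(DU,P)=8, d(DU,S)=23/2, d(DU,T)=14
iteration 2: select P,S (d=3, Q=-207/2); attach at lengths (-7/20, 67/20); label the merged cluster PS
  updated: d(A,PS)=12, d(DU,PS)=33/4, d(G,PS)=11, d(J,PS)=7, d(PS,T)=21/2
iteration 3: select J,T (d=4, Q=-149/2); attach at lengths (-1/16, 65/16); label the merged cluster JT
  updated: d(A,JT)=11/2, d(DU,JT)=21/2, d(G,JT)=21/2, d(JT,PS)=27/4
iteration 4: select A,JT (d=11/2, Q=-211/4); attach at lengths (77/24, 55/24); label the merged cluster AJT
  updated: d(AJT,DU)=29/4, d(AJT,G)=7, d(AJT,PS)=53/8
iteration 5: select AJT,G (d=7, Q=-271/8); attach at lengths (63/32, 161/32); label the merged cluster AGJT
  updated: d(AGJT,DU)=37/8, d(AGJT,PS)=85/16
iteration 6: select AGJT,DU (d=37/8, Q=-291/16); attach at lengths (27/32, 121/32); label the merged cluster ADGJTU
  updated: d(ADGJTU,PS)=143/32
iteration 7: select ADGJTU,PS (d=143/32); attach at lengths (143/64, 143/64); label the merged cluster ADGJPSTU
final tree: ((((A:77/24,(J:-1/16,T:65/16):55/24):63/32,G:161/32):27/32,(D:5/2,U:3/2):121/32):143/64,(P:-7/20,S:67/20):143/64)
total length: 1043/32

77/24,55/24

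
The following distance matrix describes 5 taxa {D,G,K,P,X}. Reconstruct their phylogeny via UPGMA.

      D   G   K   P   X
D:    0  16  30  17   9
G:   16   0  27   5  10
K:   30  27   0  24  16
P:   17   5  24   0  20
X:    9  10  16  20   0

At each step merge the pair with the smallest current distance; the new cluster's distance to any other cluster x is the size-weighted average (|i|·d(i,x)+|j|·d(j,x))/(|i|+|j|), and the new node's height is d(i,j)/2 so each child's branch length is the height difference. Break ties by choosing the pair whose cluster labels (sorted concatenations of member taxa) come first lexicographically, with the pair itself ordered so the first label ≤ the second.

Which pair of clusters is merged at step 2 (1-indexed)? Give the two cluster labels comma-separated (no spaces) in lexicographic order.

D,X

iteration 1: select G,P (d=5); attach at lengths (5/2, 5/2); label the merged cluster GP
  updated: d(D,GP)=33/2, d(GP,K)=51/2, d(GP,X)=15
iteration 2: select D,X (d=9); attach at lengths (9/2, 9/2); label the merged cluster DX
  updated: d(DX,GP)=63/4, d(DX,K)=23
iteration 3: select DX,GP (d=63/4); attach at lengths (27/8, 43/8); label the merged cluster DGPX
  updated: d(DGPX,K)=97/4
iteration 4: select DGPX,K (d=97/4); attach at lengths (17/4, 97/8); label the merged cluster DGKPX
final tree: (((D:9/2,X:9/2):27/8,(G:5/2,P:5/2):43/8):17/4,K:97/8)
total length: 313/8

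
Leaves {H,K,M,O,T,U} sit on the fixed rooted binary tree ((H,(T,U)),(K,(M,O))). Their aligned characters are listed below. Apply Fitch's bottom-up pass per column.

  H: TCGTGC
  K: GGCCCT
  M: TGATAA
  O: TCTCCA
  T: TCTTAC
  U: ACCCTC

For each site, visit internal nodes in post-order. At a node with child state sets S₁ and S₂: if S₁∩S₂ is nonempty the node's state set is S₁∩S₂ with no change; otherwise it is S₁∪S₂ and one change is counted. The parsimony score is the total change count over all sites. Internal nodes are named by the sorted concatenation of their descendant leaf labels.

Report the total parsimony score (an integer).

[col 0] TU: children T:{T}, U:{A} ∪→ {A,T}; cost 1
[col 0] HTU: children H:{T}, TU:{A,T} ∩→ {T}; cost 0
[col 0] MO: children M:{T}, O:{T} ∩→ {T}; cost 0
[col 0] KMO: children K:{G}, MO:{T} ∪→ {G,T}; cost 1
[col 0] HKMOTU: children HTU:{T}, KMO:{G,T} ∩→ {T}; cost 0
[col 1] TU: children T:{C}, U:{C} ∩→ {C}; cost 0
[col 1] HTU: children H:{C}, TU:{C} ∩→ {C}; cost 0
[col 1] MO: children M:{G}, O:{C} ∪→ {C,G}; cost 1
[col 1] KMO: children K:{G}, MO:{C,G} ∩→ {G}; cost 0
[col 1] HKMOTU: children HTU:{C}, KMO:{G} ∪→ {C,G}; cost 1
[col 2] TU: children T:{T}, U:{C} ∪→ {C,T}; cost 1
[col 2] HTU: children H:{G}, TU:{C,T} ∪→ {C,G,T}; cost 1
[col 2] MO: children M:{A}, O:{T} ∪→ {A,T}; cost 1
[col 2] KMO: children K:{C}, MO:{A,T} ∪→ {A,C,T}; cost 1
[col 2] HKMOTU: children HTU:{C,G,T}, KMO:{A,C,T} ∩→ {C,T}; cost 0
[col 3] TU: children T:{T}, U:{C} ∪→ {C,T}; cost 1
[col 3] HTU: children H:{T}, TU:{C,T} ∩→ {T}; cost 0
[col 3] MO: children M:{T}, O:{C} ∪→ {C,T}; cost 1
[col 3] KMO: children K:{C}, MO:{C,T} ∩→ {C}; cost 0
[col 3] HKMOTU: children HTU:{T}, KMO:{C} ∪→ {C,T}; cost 1
[col 4] TU: children T:{A}, U:{T} ∪→ {A,T}; cost 1
[col 4] HTU: children H:{G}, TU:{A,T} ∪→ {A,G,T}; cost 1
[col 4] MO: children M:{A}, O:{C} ∪→ {A,C}; cost 1
[col 4] KMO: children K:{C}, MO:{A,C} ∩→ {C}; cost 0
[col 4] HKMOTU: children HTU:{A,G,T}, KMO:{C} ∪→ {A,C,G,T}; cost 1
[col 5] TU: children T:{C}, U:{C} ∩→ {C}; cost 0
[col 5] HTU: children H:{C}, TU:{C} ∩→ {C}; cost 0
[col 5] MO: children M:{A}, O:{A} ∩→ {A}; cost 0
[col 5] KMO: children K:{T}, MO:{A} ∪→ {A,T}; cost 1
[col 5] HKMOTU: children HTU:{C}, KMO:{A,T} ∪→ {A,C,T}; cost 1
per-site changes: [2, 2, 4, 3, 4, 2]; total = 17

17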